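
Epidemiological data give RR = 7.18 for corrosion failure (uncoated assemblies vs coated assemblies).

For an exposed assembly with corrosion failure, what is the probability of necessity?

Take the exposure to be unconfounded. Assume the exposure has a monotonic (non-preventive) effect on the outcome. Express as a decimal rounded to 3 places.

Under exogeneity and monotonicity, PN = (RR − 1) / RR = 1 − 1/RR.
PN = (7.18 − 1) / 7.18 = 6.18 / 7.18 ≈ 0.8607

PN ≈ 0.861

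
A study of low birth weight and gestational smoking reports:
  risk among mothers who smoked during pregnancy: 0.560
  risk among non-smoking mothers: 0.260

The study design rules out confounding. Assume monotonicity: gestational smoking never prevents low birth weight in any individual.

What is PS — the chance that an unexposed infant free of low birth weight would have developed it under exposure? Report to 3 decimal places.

Let p₁ = 0.56, p₀ = 0.26.
Under exogeneity and monotonicity, PS = (p₁ − p₀) / (1 − p₀).
PS = (0.56 − 0.26) / (1 − 0.26) = 0.3 / 0.74 ≈ 0.4054

PS ≈ 0.405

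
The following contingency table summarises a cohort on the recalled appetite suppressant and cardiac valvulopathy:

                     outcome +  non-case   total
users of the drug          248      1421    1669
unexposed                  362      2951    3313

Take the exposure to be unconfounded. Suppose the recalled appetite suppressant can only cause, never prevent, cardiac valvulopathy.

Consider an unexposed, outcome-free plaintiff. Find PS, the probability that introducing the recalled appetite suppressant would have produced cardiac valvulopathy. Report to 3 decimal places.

p₁ = P(outcome | exposed) = 248/1669 = 0.14859
p₀ = P(outcome | unexposed) = 362/3313 = 0.10927
Under exogeneity and monotonicity, PS = (p₁ − p₀)/(1 − p₀).
PS = (0.14859 − 0.10927) / 0.89073 ≈ 0.0441

PS ≈ 0.044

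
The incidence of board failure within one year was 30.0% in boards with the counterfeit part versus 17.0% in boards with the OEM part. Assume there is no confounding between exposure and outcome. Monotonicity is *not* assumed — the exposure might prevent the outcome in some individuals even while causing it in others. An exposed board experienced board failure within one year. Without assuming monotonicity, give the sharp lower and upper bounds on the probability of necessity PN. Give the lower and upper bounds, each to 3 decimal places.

0.433 ≤ PN ≤ 1.000

p₁ = 0.3, p₀ = 0.17.
Under exogeneity alone the bounds on PN are max{0,(p₁−p₀)/p₁} ≤ PN ≤ min{1,(1−p₀)/p₁}.
  lower = (p₁ − p₀)/p₁ = 0.13 / 0.3 ≈ 0.4333
  upper = min{1, (1 − p₀)/p₁} = 0.83 / 0.3 ≈ 2.7667 → capped at 1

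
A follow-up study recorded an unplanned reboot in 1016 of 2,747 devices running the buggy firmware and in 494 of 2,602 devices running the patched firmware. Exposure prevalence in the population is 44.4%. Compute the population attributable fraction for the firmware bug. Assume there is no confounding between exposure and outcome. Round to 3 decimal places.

PAF ≈ 0.296

p₁ = P(outcome | exposed) = 1016/2747 = 0.36986
p₀ = P(outcome | unexposed) = 494/2602 = 0.18985
Overall risk P(Y=1) = π·p₁ + (1−π)·p₀ = 0.444×0.36986 + 0.556×0.18985 = 0.26978.
Under exogeneity, PAF = [P(Y=1) − p₀] / P(Y=1).
PAF = (0.26978 − 0.18985) / 0.26978 ≈ 0.2963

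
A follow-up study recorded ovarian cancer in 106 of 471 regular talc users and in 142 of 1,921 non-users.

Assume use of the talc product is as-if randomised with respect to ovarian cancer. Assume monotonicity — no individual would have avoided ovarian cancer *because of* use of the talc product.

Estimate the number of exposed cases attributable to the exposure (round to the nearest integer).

p₁ = P(outcome | exposed) = 106/471 = 0.22505
p₀ = P(outcome | unexposed) = 142/1921 = 0.07392
PN = (p₁ − p₀)/p₁ = (0.22505 − 0.07392) / 0.22505 ≈ 0.67154.
Attributable cases ≈ PN × (exposed cases) = 0.67154 × 106 ≈ 71.18.

about 71 cases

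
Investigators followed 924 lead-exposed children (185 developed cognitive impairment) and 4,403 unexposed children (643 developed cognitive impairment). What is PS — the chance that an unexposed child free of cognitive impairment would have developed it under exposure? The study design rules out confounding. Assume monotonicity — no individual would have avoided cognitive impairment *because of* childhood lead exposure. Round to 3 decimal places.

p₁ = P(outcome | exposed) = 185/924 = 0.20022
p₀ = P(outcome | unexposed) = 643/4403 = 0.14604
Under exogeneity and monotonicity, PS = (p₁ − p₀) / (1 − p₀).
PS = (0.20022 − 0.14604) / (1 − 0.14604) = 0.05418 / 0.85396 ≈ 0.0634

PS ≈ 0.063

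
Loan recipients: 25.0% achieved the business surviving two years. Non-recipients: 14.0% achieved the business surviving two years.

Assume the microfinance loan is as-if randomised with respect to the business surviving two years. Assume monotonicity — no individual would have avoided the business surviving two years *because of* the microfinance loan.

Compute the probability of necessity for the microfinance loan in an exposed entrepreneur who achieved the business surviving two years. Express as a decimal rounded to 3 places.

p₁ = 0.25, p₀ = 0.14.
Under exogeneity and monotonicity, PN = (p₁ − p₀) / p₁.
PN = (0.25 − 0.14) / 0.25 = 0.11 / 0.25 ≈ 0.4400

PN ≈ 0.440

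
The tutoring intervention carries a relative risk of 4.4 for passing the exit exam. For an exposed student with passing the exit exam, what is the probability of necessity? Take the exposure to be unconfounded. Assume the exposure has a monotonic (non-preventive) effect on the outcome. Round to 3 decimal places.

Under exogeneity and monotonicity, PN = (RR − 1) / RR = 1 − 1/RR.
PN = (4.4 − 1) / 4.4 = 3.4 / 4.4 ≈ 0.7727

PN ≈ 0.773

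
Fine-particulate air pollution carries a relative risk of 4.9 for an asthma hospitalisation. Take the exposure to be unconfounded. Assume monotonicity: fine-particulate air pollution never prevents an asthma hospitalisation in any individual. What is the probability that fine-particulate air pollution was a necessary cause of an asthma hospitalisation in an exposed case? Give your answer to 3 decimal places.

PN ≈ 0.796

Under exogeneity and monotonicity, PN = (RR − 1) / RR = 1 − 1/RR.
PN = (4.9 − 1) / 4.9 = 3.9 / 4.9 ≈ 0.7959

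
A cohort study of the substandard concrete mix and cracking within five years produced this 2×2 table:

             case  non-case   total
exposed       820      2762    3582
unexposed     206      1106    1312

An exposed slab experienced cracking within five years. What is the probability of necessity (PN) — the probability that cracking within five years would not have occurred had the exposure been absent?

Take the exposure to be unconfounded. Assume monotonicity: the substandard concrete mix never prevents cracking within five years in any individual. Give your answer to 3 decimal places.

PN ≈ 0.314

p₁ = P(outcome | exposed) = 820/3582 = 0.22892
p₀ = P(outcome | unexposed) = 206/1312 = 0.15701
Under exogeneity and monotonicity, PN = (p₁ − p₀) / p₁.
PN = (0.22892 − 0.15701) / 0.22892 = 0.07191 / 0.22892 ≈ 0.3141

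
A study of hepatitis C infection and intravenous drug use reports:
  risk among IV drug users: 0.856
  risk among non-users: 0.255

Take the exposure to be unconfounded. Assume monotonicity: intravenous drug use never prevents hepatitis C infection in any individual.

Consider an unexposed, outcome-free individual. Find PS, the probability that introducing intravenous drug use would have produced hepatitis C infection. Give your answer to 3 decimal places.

PS ≈ 0.807

Let p₁ = 0.856, p₀ = 0.255.
Under exogeneity and monotonicity, PS = (p₁ − p₀) / (1 − p₀).
PS = (0.856 − 0.255) / (1 − 0.255) = 0.601 / 0.745 ≈ 0.8067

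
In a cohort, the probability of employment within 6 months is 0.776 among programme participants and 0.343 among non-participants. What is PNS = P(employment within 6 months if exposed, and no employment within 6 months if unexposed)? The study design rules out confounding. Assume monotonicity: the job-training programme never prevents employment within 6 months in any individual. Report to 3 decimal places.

Let p₁ = 0.776, p₀ = 0.343.
Under exogeneity and monotonicity, PNS = p₁ − p₀.
PNS = 0.776 − 0.343 = 0.433

PNS ≈ 0.433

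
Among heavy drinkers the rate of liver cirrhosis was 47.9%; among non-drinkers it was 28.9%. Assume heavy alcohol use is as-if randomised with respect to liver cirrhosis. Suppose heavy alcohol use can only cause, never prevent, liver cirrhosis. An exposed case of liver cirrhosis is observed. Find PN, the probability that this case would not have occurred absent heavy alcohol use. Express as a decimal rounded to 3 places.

PN ≈ 0.397

p₁ = 0.479, p₀ = 0.289.
Under exogeneity and monotonicity, PN = (p₁ − p₀) / p₁.
PN = (0.479 − 0.289) / 0.479 = 0.19 / 0.479 ≈ 0.3967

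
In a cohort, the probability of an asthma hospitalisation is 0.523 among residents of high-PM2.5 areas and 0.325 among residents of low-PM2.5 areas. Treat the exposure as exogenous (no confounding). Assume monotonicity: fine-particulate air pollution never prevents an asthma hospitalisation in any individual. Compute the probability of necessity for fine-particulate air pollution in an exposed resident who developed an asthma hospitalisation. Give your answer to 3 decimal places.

PN ≈ 0.379

Let p₁ = 0.523, p₀ = 0.325.
Under exogeneity and monotonicity, PN = (p₁ − p₀) / p₁.
PN = (0.523 − 0.325) / 0.523 = 0.198 / 0.523 ≈ 0.3786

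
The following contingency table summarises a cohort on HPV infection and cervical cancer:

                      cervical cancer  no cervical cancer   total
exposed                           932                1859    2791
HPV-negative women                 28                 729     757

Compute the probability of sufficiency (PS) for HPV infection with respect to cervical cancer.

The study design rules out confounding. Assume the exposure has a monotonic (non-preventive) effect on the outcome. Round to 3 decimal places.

p₁ = P(outcome | exposed) = 932/2791 = 0.33393
p₀ = P(outcome | unexposed) = 28/757 = 0.036988
Under exogeneity and monotonicity, PS = (p₁ − p₀) / (1 − p₀).
PS = (0.33393 − 0.036988) / (1 − 0.036988) = 0.29694 / 0.96301 ≈ 0.3083

PS ≈ 0.308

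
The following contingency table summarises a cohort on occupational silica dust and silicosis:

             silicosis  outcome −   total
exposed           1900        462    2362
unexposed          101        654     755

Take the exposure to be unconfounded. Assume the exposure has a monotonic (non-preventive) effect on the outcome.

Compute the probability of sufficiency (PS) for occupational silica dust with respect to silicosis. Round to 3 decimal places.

PS ≈ 0.774

p₁ = P(outcome | exposed) = 1900/2362 = 0.8044
p₀ = P(outcome | unexposed) = 101/755 = 0.13377
Under exogeneity and monotonicity, PS = (p₁ − p₀) / (1 − p₀).
PS = (0.8044 − 0.13377) / (1 − 0.13377) = 0.67063 / 0.86623 ≈ 0.7742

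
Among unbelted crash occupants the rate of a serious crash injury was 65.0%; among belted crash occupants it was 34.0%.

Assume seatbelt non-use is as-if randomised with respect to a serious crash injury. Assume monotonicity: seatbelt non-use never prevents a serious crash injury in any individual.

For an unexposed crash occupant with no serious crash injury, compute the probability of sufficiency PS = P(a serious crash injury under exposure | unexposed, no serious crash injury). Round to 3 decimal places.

p₁ = 0.65, p₀ = 0.34.
Under exogeneity and monotonicity, PS = (p₁ − p₀) / (1 − p₀).
PS = (0.65 − 0.34) / (1 − 0.34) = 0.31 / 0.66 ≈ 0.4697

PS ≈ 0.470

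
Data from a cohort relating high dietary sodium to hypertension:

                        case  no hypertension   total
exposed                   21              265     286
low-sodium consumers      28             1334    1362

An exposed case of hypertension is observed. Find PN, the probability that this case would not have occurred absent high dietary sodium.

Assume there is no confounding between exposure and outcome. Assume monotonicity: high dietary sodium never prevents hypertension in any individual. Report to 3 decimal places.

PN ≈ 0.720

p₁ = P(outcome | exposed) = 21/286 = 0.073427
p₀ = P(outcome | unexposed) = 28/1362 = 0.020558
Under exogeneity and monotonicity, PN = (p₁ − p₀)/p₁.
PN = (0.073427 − 0.020558) / 0.073427 ≈ 0.7200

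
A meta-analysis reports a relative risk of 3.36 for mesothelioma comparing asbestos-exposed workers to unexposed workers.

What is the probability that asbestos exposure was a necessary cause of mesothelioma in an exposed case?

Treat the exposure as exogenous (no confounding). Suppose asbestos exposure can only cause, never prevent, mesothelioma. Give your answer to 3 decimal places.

PN ≈ 0.702

Under exogeneity and monotonicity, PN = (RR − 1) / RR = 1 − 1/RR.
PN = (3.36 − 1) / 3.36 = 2.36 / 3.36 ≈ 0.7024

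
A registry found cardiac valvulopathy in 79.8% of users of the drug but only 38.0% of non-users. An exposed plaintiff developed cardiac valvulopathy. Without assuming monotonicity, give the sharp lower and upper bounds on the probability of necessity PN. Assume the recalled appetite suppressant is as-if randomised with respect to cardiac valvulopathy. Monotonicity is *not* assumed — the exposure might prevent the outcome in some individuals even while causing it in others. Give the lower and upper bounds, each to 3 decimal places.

0.524 ≤ PN ≤ 0.777

p₁ = 0.798, p₀ = 0.38.
Under exogeneity alone the bounds on PN are max{0,(p₁−p₀)/p₁} ≤ PN ≤ min{1,(1−p₀)/p₁}.
  lower = (p₁ − p₀)/p₁ = 0.418 / 0.798 ≈ 0.5238
  upper = min{1, (1 − p₀)/p₁} = 0.62 / 0.798 ≈ 0.7769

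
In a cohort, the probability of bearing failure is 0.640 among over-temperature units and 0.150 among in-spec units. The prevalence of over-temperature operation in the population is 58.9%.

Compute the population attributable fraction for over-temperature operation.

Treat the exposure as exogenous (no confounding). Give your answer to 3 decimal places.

PAF ≈ 0.658

Let p₁ = 0.64, p₀ = 0.15.
Overall risk P(Y=1) = π·p₁ + (1−π)·p₀ = 0.589×0.64 + 0.411×0.15 = 0.43861.
Under exogeneity, PAF = [P(Y=1) − p₀] / P(Y=1).
PAF = (0.43861 − 0.15) / 0.43861 ≈ 0.6580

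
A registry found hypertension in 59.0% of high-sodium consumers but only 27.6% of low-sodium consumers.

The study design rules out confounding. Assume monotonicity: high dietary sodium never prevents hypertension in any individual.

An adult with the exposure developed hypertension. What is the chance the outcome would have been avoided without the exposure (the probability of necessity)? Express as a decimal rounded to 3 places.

p₁ = 0.59, p₀ = 0.276.
Under exogeneity and monotonicity, PN = (p₁ − p₀) / p₁.
PN = (0.59 − 0.276) / 0.59 = 0.314 / 0.59 ≈ 0.5322

PN ≈ 0.532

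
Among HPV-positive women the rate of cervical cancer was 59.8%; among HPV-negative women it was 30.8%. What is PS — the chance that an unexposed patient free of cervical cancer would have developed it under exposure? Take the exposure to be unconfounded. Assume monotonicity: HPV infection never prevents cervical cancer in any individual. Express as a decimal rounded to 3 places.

p₁ = 0.598, p₀ = 0.308.
Under exogeneity and monotonicity, PS = (p₁ − p₀) / (1 − p₀).
PS = (0.598 − 0.308) / (1 − 0.308) = 0.29 / 0.692 ≈ 0.4191

PS ≈ 0.419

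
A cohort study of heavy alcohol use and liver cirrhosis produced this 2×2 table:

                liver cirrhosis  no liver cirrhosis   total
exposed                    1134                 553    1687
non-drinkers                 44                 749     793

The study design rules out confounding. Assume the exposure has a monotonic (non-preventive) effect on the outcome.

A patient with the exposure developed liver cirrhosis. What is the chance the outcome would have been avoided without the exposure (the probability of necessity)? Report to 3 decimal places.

p₁ = P(outcome | exposed) = 1134/1687 = 0.6722
p₀ = P(outcome | unexposed) = 44/793 = 0.055485
Under exogeneity and monotonicity, PN = (p₁ − p₀) / p₁.
PN = (0.6722 − 0.055485) / 0.6722 = 0.61671 / 0.6722 ≈ 0.9175

PN ≈ 0.917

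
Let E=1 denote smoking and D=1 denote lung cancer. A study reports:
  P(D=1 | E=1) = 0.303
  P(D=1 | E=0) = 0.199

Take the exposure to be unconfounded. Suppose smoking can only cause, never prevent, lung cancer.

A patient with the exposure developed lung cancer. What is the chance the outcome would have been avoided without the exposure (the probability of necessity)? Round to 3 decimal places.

Let p₁ = 0.303, p₀ = 0.199.
Under exogeneity and monotonicity, PN = (p₁ − p₀) / p₁.
PN = (0.303 − 0.199) / 0.303 = 0.104 / 0.303 ≈ 0.3432

PN ≈ 0.343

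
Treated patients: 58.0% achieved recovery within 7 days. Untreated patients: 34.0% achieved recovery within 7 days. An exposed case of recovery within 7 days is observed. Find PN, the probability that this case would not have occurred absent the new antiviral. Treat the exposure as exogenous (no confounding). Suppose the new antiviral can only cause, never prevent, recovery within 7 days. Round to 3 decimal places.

p₁ = 0.58, p₀ = 0.34.
Under exogeneity and monotonicity, PN = (p₁ − p₀) / p₁.
PN = (0.58 − 0.34) / 0.58 = 0.24 / 0.58 ≈ 0.4138

PN ≈ 0.414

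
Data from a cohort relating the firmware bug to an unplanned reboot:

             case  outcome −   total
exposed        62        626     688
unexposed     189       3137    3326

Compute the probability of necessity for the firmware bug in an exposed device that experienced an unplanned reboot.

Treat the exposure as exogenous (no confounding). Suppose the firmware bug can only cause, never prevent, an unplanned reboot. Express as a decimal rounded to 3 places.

PN ≈ 0.369

p₁ = P(outcome | exposed) = 62/688 = 0.090116
p₀ = P(outcome | unexposed) = 189/3326 = 0.056825
Under exogeneity and monotonicity, PN = (p₁ − p₀)/p₁.
PN = (0.090116 − 0.056825) / 0.090116 ≈ 0.3694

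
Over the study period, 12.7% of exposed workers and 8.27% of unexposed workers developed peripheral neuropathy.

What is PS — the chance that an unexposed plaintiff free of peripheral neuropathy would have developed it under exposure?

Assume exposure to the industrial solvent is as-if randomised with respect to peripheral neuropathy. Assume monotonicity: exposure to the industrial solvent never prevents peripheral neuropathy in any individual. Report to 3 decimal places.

PS ≈ 0.048

p₁ = 0.127, p₀ = 0.0827.
Under exogeneity and monotonicity, PS = (p₁ − p₀) / (1 − p₀).
PS = (0.127 − 0.0827) / (1 − 0.0827) = 0.0443 / 0.9173 ≈ 0.0483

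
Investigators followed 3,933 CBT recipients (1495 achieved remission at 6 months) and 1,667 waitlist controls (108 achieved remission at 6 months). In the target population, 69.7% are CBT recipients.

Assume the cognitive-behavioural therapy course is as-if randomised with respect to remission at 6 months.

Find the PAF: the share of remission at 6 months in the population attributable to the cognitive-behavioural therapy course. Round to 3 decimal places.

PAF ≈ 0.772

p₁ = P(outcome | exposed) = 1495/3933 = 0.38012
p₀ = P(outcome | unexposed) = 108/1667 = 0.064787
Overall risk P(Y=1) = π·p₁ + (1−π)·p₀ = 0.697×0.38012 + 0.303×0.064787 = 0.28457.
Under exogeneity, PAF = [P(Y=1) − p₀] / P(Y=1).
PAF = (0.28457 − 0.064787) / 0.28457 ≈ 0.7723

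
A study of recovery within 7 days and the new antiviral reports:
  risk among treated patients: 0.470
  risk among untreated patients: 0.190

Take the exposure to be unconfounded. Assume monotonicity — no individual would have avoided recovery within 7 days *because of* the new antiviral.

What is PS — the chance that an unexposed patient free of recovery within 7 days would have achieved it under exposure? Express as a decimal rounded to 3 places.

Let p₁ = 0.47, p₀ = 0.19.
Under exogeneity and monotonicity, PS = (p₁ − p₀) / (1 − p₀).
PS = (0.47 − 0.19) / (1 − 0.19) = 0.28 / 0.81 ≈ 0.3457

PS ≈ 0.346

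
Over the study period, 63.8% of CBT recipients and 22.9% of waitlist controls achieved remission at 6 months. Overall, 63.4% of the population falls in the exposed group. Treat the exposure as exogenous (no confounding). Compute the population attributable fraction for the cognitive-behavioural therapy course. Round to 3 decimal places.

p₁ = 0.638, p₀ = 0.229.
Overall risk P(Y=1) = π·p₁ + (1−π)·p₀ = 0.634×0.638 + 0.366×0.229 = 0.48831.
Under exogeneity, PAF = [P(Y=1) − p₀] / P(Y=1).
PAF = (0.48831 − 0.229) / 0.48831 ≈ 0.5310

PAF ≈ 0.531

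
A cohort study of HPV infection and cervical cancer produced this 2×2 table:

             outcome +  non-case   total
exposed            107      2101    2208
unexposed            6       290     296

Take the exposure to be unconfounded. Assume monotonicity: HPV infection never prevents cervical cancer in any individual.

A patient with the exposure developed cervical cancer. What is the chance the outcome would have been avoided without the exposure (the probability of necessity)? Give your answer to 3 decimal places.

PN ≈ 0.582

p₁ = P(outcome | exposed) = 107/2208 = 0.04846
p₀ = P(outcome | unexposed) = 6/296 = 0.02027
Under exogeneity and monotonicity, PN = (p₁ − p₀)/p₁.
PN = (0.04846 − 0.02027) / 0.04846 ≈ 0.5817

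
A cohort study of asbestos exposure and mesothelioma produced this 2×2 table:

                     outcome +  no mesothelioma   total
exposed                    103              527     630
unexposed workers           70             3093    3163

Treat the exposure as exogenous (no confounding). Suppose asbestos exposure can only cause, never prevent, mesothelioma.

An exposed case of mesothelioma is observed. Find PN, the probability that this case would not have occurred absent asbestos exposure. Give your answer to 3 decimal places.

PN ≈ 0.865

p₁ = P(outcome | exposed) = 103/630 = 0.16349
p₀ = P(outcome | unexposed) = 70/3163 = 0.022131
Under exogeneity and monotonicity, PN = (p₁ − p₀) / p₁.
PN = (0.16349 − 0.022131) / 0.16349 = 0.14136 / 0.16349 ≈ 0.8646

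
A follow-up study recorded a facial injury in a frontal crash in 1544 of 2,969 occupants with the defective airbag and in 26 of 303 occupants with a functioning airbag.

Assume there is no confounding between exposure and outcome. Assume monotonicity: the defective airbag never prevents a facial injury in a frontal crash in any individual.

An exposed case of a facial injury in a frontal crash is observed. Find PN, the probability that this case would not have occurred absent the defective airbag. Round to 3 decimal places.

p₁ = P(outcome | exposed) = 1544/2969 = 0.52004
p₀ = P(outcome | unexposed) = 26/303 = 0.085809
Under exogeneity and monotonicity, PN = (p₁ − p₀) / p₁.
PN = (0.52004 − 0.085809) / 0.52004 = 0.43423 / 0.52004 ≈ 0.8350

PN ≈ 0.835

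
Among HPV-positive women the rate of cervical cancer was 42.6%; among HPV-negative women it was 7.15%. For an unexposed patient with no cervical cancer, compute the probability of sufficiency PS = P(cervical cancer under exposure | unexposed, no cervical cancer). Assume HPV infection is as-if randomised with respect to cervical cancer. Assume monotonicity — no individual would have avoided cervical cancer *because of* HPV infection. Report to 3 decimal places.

PS ≈ 0.382

p₁ = 0.426, p₀ = 0.0715.
Under exogeneity and monotonicity, PS = (p₁ − p₀) / (1 − p₀).
PS = (0.426 − 0.0715) / (1 − 0.0715) = 0.3545 / 0.9285 ≈ 0.3818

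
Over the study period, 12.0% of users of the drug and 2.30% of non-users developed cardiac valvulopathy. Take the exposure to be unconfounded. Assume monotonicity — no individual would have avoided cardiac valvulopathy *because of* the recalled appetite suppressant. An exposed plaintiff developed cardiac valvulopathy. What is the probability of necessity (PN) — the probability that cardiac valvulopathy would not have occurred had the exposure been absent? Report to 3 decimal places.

p₁ = 0.12, p₀ = 0.023.
Under exogeneity and monotonicity, PN = (p₁ − p₀) / p₁.
PN = (0.12 − 0.023) / 0.12 = 0.097 / 0.12 ≈ 0.8083

PN ≈ 0.808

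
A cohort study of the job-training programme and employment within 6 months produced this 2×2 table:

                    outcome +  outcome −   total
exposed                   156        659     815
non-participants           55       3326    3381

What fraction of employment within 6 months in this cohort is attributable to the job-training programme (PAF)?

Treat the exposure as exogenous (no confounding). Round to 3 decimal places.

p₁ = P(outcome | exposed) = 156/815 = 0.19141
p₀ = P(outcome | unexposed) = 55/3381 = 0.016267
Exposure prevalence π = 815/4196 = 0.19423; overall risk P(Y=1) = 0.050286.
Under exogeneity, PAF = [P(Y=1) − p₀]/P(Y=1).
PAF = (0.050286 − 0.016267) / 0.050286 ≈ 0.6765

PAF ≈ 0.677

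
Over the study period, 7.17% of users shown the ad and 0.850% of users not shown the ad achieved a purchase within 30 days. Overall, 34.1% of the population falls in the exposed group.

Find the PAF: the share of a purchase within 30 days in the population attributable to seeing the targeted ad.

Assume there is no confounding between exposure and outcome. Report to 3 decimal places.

p₁ = 0.0717, p₀ = 0.0085.
Overall risk P(Y=1) = π·p₁ + (1−π)·p₀ = 0.341×0.0717 + 0.659×0.0085 = 0.030051.
Under exogeneity, PAF = [P(Y=1) − p₀] / P(Y=1).
PAF = (0.030051 − 0.0085) / 0.030051 ≈ 0.7171

PAF ≈ 0.717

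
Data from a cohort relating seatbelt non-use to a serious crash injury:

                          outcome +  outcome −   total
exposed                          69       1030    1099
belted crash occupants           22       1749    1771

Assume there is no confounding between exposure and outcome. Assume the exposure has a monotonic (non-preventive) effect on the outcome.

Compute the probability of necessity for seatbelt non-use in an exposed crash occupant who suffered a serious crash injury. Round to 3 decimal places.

PN ≈ 0.802

p₁ = P(outcome | exposed) = 69/1099 = 0.062784
p₀ = P(outcome | unexposed) = 22/1771 = 0.012422
Under exogeneity and monotonicity, PN = (p₁ − p₀)/p₁.
PN = (0.062784 − 0.012422) / 0.062784 ≈ 0.8021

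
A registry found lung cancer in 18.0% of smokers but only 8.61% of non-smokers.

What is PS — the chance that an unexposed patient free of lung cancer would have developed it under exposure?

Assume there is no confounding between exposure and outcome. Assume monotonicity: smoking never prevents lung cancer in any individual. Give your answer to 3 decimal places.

PS ≈ 0.103

p₁ = 0.18, p₀ = 0.0861.
Under exogeneity and monotonicity, PS = (p₁ − p₀) / (1 − p₀).
PS = (0.18 − 0.0861) / (1 − 0.0861) = 0.0939 / 0.9139 ≈ 0.1027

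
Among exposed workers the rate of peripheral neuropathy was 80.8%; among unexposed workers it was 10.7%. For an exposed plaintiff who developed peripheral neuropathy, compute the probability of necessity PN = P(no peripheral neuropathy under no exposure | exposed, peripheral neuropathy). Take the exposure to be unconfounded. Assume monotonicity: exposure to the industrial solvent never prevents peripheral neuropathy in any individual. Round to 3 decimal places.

p₁ = 0.808, p₀ = 0.107.
Under exogeneity and monotonicity, PN = (p₁ − p₀) / p₁.
PN = (0.808 − 0.107) / 0.808 = 0.701 / 0.808 ≈ 0.8676

PN ≈ 0.868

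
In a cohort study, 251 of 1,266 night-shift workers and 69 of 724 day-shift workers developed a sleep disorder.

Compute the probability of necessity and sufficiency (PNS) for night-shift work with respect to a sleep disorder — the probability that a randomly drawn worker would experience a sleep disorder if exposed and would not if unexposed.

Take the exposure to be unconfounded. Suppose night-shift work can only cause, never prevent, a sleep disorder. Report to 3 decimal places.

p₁ = P(outcome | exposed) = 251/1266 = 0.19826
p₀ = P(outcome | unexposed) = 69/724 = 0.095304
Under exogeneity and monotonicity, PNS = p₁ − p₀.
PNS = 0.19826 − 0.095304 = 0.10296

PNS ≈ 0.103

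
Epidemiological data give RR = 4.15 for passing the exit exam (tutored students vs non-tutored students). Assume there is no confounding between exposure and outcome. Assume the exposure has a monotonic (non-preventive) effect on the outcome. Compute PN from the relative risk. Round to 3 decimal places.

PN ≈ 0.759

Under exogeneity and monotonicity, PN = (RR − 1) / RR = 1 − 1/RR.
PN = (4.15 − 1) / 4.15 = 3.15 / 4.15 ≈ 0.7590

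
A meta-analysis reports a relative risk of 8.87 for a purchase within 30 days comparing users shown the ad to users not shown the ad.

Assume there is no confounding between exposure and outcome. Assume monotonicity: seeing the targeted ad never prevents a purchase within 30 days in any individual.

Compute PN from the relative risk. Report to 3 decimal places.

Under exogeneity and monotonicity, PN = (RR − 1) / RR = 1 − 1/RR.
PN = (8.87 − 1) / 8.87 = 7.87 / 8.87 ≈ 0.8873

PN ≈ 0.887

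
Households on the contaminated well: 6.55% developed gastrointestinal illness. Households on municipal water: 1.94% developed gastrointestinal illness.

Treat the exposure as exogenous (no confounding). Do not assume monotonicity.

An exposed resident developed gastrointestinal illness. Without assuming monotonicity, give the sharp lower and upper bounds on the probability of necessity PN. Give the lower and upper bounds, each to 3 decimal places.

0.704 ≤ PN ≤ 1.000

p₁ = 0.0655, p₀ = 0.0194.
Under exogeneity alone the bounds on PN are max{0,(p₁−p₀)/p₁} ≤ PN ≤ min{1,(1−p₀)/p₁}.
  lower = (p₁ − p₀)/p₁ = 0.0461 / 0.0655 ≈ 0.7038
  upper = min{1, (1 − p₀)/p₁} = 0.9806 / 0.0655 ≈ 14.9710 → capped at 1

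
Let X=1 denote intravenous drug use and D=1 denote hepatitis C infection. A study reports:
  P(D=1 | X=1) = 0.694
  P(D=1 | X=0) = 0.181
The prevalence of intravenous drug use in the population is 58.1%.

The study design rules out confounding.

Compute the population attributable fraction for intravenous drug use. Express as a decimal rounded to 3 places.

Let p₁ = 0.694, p₀ = 0.181.
Overall risk P(Y=1) = π·p₁ + (1−π)·p₀ = 0.581×0.694 + 0.419×0.181 = 0.47905.
Under exogeneity, PAF = [P(Y=1) − p₀] / P(Y=1).
PAF = (0.47905 − 0.181) / 0.47905 ≈ 0.6222

PAF ≈ 0.622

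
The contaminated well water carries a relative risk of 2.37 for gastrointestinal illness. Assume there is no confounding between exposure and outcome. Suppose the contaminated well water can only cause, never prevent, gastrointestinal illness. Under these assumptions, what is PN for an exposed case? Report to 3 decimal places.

PN ≈ 0.578

Under exogeneity and monotonicity, PN = (RR − 1) / RR = 1 − 1/RR.
PN = (2.37 − 1) / 2.37 = 1.37 / 2.37 ≈ 0.5781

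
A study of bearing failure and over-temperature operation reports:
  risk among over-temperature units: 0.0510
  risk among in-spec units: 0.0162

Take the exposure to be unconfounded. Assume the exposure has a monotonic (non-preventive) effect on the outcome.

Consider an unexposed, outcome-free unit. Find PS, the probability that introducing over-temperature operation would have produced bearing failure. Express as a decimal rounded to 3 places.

Let p₁ = 0.051, p₀ = 0.0162.
Under exogeneity and monotonicity, PS = (p₁ − p₀) / (1 − p₀).
PS = (0.051 − 0.0162) / (1 − 0.0162) = 0.0348 / 0.9838 ≈ 0.0354

PS ≈ 0.035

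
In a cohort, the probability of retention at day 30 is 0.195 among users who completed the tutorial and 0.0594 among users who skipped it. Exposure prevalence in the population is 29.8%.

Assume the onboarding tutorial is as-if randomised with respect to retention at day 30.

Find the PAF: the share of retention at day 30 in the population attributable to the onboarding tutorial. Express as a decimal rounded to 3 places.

PAF ≈ 0.405

Let p₁ = 0.195, p₀ = 0.0594.
Overall risk P(Y=1) = π·p₁ + (1−π)·p₀ = 0.298×0.195 + 0.702×0.0594 = 0.099809.
Under exogeneity, PAF = [P(Y=1) − p₀] / P(Y=1).
PAF = (0.099809 − 0.0594) / 0.099809 ≈ 0.4049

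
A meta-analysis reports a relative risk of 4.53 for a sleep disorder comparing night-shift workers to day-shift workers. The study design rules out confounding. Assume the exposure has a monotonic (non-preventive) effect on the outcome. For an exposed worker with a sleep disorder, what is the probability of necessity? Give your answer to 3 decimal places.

Under exogeneity and monotonicity, PN = (RR − 1) / RR = 1 − 1/RR.
PN = (4.53 − 1) / 4.53 = 3.53 / 4.53 ≈ 0.7792

PN ≈ 0.779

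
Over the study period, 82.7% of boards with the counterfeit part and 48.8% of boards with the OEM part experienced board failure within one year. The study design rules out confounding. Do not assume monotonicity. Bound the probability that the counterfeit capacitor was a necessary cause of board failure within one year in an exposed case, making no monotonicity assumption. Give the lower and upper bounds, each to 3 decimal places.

0.410 ≤ PN ≤ 0.619

p₁ = 0.827, p₀ = 0.488.
Under exogeneity alone the bounds on PN are max{0,(p₁−p₀)/p₁} ≤ PN ≤ min{1,(1−p₀)/p₁}.
  lower = (p₁ − p₀)/p₁ = 0.339 / 0.827 ≈ 0.4099
  upper = min{1, (1 − p₀)/p₁} = 0.512 / 0.827 ≈ 0.6191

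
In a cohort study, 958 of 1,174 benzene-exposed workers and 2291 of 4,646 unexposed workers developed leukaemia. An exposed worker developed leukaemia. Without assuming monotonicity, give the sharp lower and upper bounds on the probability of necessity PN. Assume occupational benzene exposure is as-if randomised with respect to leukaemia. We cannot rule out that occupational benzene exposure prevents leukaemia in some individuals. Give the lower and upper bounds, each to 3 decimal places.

p₁ = P(outcome | exposed) = 958/1174 = 0.81601
p₀ = P(outcome | unexposed) = 2291/4646 = 0.49311
Under exogeneity alone the bounds on PN are max{0,(p₁−p₀)/p₁} ≤ PN ≤ min{1,(1−p₀)/p₁}.
  lower = (p₁ − p₀)/p₁ = 0.3229 / 0.81601 ≈ 0.3957
  upper = min{1, (1 − p₀)/p₁} = 0.50689 / 0.81601 ≈ 0.6212

0.396 ≤ PN ≤ 0.621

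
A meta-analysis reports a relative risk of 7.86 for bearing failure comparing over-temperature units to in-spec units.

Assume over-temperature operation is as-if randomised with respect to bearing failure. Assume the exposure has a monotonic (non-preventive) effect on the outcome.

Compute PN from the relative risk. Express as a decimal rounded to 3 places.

Under exogeneity and monotonicity, PN = (RR − 1) / RR = 1 − 1/RR.
PN = (7.86 − 1) / 7.86 = 6.86 / 7.86 ≈ 0.8728

PN ≈ 0.873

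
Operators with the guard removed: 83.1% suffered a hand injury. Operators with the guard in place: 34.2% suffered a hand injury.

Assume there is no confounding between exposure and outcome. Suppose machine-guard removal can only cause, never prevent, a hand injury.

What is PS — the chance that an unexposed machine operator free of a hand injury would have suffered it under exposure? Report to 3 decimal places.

PS ≈ 0.743

p₁ = 0.831, p₀ = 0.342.
Under exogeneity and monotonicity, PS = (p₁ − p₀) / (1 − p₀).
PS = (0.831 − 0.342) / (1 − 0.342) = 0.489 / 0.658 ≈ 0.7432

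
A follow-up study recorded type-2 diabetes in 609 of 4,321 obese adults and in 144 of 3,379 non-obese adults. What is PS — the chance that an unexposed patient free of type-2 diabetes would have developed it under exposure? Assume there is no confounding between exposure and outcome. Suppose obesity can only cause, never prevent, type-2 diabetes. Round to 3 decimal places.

p₁ = P(outcome | exposed) = 609/4321 = 0.14094
p₀ = P(outcome | unexposed) = 144/3379 = 0.042616
Under exogeneity and monotonicity, PS = (p₁ − p₀) / (1 − p₀).
PS = (0.14094 − 0.042616) / (1 − 0.042616) = 0.098323 / 0.95738 ≈ 0.1027

PS ≈ 0.103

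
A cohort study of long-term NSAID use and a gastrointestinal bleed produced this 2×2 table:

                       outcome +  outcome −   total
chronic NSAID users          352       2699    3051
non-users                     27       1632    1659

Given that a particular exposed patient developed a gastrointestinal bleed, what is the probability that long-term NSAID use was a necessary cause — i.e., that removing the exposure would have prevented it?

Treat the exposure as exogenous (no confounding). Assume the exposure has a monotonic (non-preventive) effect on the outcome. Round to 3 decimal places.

PN ≈ 0.859

p₁ = P(outcome | exposed) = 352/3051 = 0.11537
p₀ = P(outcome | unexposed) = 27/1659 = 0.016275
Under exogeneity and monotonicity, PN = (p₁ − p₀)/p₁.
PN = (0.11537 − 0.016275) / 0.11537 ≈ 0.8589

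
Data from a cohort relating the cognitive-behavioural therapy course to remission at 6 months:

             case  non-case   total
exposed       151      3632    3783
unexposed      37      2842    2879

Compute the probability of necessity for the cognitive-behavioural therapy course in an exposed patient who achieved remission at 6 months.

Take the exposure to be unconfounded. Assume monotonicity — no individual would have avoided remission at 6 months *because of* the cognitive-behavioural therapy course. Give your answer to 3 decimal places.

p₁ = P(outcome | exposed) = 151/3783 = 0.039915
p₀ = P(outcome | unexposed) = 37/2879 = 0.012852
Under exogeneity and monotonicity, PN = (p₁ − p₀)/p₁.
PN = (0.039915 − 0.012852) / 0.039915 ≈ 0.6780

PN ≈ 0.678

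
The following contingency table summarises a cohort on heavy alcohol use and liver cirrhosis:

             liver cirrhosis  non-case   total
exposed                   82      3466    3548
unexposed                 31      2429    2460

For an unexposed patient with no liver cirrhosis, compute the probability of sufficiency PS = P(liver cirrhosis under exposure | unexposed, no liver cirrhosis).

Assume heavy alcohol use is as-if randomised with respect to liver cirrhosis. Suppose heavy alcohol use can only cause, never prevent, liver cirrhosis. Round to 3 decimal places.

PS ≈ 0.011

p₁ = P(outcome | exposed) = 82/3548 = 0.023112
p₀ = P(outcome | unexposed) = 31/2460 = 0.012602
Under exogeneity and monotonicity, PS = (p₁ − p₀) / (1 − p₀).
PS = (0.023112 − 0.012602) / (1 − 0.012602) = 0.01051 / 0.9874 ≈ 0.0106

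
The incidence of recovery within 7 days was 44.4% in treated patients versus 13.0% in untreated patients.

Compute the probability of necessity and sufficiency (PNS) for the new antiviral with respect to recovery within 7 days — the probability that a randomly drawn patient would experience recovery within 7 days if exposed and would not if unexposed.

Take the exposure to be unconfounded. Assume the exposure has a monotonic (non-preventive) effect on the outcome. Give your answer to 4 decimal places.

p₁ = 0.444, p₀ = 0.13.
Under exogeneity and monotonicity, PNS = p₁ − p₀.
PNS = 0.444 − 0.13 = 0.314

PNS ≈ 0.3140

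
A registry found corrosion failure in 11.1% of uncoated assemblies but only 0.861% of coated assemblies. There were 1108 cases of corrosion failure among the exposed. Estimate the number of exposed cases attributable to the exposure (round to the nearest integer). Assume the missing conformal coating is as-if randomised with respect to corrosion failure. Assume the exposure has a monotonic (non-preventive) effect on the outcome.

about 1022 cases

p₁ = 0.111, p₀ = 0.00861.
PN = (p₁ − p₀)/p₁ = (0.111 − 0.00861) / 0.111 ≈ 0.92243.
Attributable cases ≈ PN × (exposed cases) = 0.92243 × 1108 ≈ 1022.06.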